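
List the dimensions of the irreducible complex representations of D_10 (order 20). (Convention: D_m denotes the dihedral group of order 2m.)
Dimensions: 1, 1, 1, 1, 2, 2, 2, 2

Explanation: There are 8 irreducibles (= number of conjugacy classes). Their dimensions d_i satisfy sum d_i^2 = |G| = 20: 1 + 1 + 1 + 1 + 4 + 4 + 4 + 4 = 20.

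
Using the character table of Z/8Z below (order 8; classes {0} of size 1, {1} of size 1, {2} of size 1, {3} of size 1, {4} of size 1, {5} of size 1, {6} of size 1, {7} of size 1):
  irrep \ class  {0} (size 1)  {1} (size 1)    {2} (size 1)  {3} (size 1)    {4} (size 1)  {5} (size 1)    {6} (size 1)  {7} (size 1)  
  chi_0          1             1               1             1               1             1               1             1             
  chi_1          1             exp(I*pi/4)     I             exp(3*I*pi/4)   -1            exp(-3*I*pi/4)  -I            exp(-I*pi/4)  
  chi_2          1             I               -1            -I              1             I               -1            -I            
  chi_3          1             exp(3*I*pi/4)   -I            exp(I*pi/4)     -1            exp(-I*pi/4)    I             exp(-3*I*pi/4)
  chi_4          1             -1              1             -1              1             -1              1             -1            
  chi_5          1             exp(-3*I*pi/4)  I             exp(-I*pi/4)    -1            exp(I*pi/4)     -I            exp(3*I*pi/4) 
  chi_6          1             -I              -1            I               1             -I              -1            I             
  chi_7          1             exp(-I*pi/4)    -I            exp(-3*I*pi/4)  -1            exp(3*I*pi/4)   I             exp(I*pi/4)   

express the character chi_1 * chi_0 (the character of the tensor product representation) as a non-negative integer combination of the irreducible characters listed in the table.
chi_1 tensor chi_0 = chi_1 (all other irreducibles have multiplicity 0).

Reasoning: The character of a tensor product is the pointwise product (chi_1 * chi_0)(C) = chi_1(C) * chi_0(C):
  {0}: (1)*(1), {1}: (exp(I*pi/4))*(1), {2}: (I)*(1), {3}: (exp(3*I*pi/4))*(1), {4}: (-1)*(1), {5}: (exp(-3*I*pi/4))*(1), {6}: (-I)*(1), {7}: (exp(-I*pi/4))*(1)
so (chi_1 * chi_0) takes values
  {0} -> 1, {1} -> exp(I*pi/4), {2} -> I, {3} -> exp(3*I*pi/4), {4} -> -1, {5} -> exp(-3*I*pi/4), {6} -> -I, {7} -> exp(-I*pi/4).
Now take the inner product of this character with each irreducible chi from the table, <chi_1*chi_0, chi> = (1/8) sum_C |C| (chi_1*chi_0)(C) conj(chi(C)):
  <chi_1*chi_0, chi_0> = (1/8)[1*(1)*conj(1) + 1*(exp(I*pi/4))*conj(1) + 1*(I)*conj(1) + 1*(exp(3*I*pi/4))*conj(1) + 1*(-1)*conj(1) + 1*(exp(-3*I*pi/4))*conj(1) + 1*(-I)*conj(1) + 1*(exp(-I*pi/4))*conj(1)]
      = (1/8)[(1) + (exp(I*pi/4)) + (I) + (exp(3*I*pi/4)) + (-1) + (exp(-3*I*pi/4)) + (-I) + (exp(-I*pi/4))] = 0/8 = 0
  <chi_1*chi_0, chi_1> = (1/8)[1*(1)*conj(1) + 1*(exp(I*pi/4))*conj(exp(I*pi/4)) + 1*(I)*conj(I) + 1*(exp(3*I*pi/4))*conj(exp(3*I*pi/4)) + 1*(-1)*conj(-1) + 1*(exp(-3*I*pi/4))*conj(exp(-3*I*pi/4)) + 1*(-I)*conj(-I) + 1*(exp(-I*pi/4))*conj(exp(-I*pi/4))]
      = (1/8)[(1) + (1) + (1) + (1) + (1) + (1) + (1) + (1)] = 8/8 = 1
  <chi_1*chi_0, chi_2> = (1/8)[1*(1)*conj(1) + 1*(exp(I*pi/4))*conj(I) + 1*(I)*conj(-1) + 1*(exp(3*I*pi/4))*conj(-I) + 1*(-1)*conj(1) + 1*(exp(-3*I*pi/4))*conj(I) + 1*(-I)*conj(-1) + 1*(exp(-I*pi/4))*conj(-I)]
      = (1/8)[(1) + (-exp(3*I*pi/4)) + (-I) + (exp(-3*I*pi/4)) + (-1) + (-exp(-I*pi/4)) + (I) + (exp(I*pi/4))] = 0/8 = 0
  <chi_1*chi_0, chi_3> = (1/8)[1*(1)*conj(1) + 1*(exp(I*pi/4))*conj(exp(3*I*pi/4)) + 1*(I)*conj(-I) + 1*(exp(3*I*pi/4))*conj(exp(I*pi/4)) + 1*(-1)*conj(-1) + 1*(exp(-3*I*pi/4))*conj(exp(-I*pi/4)) + 1*(-I)*conj(I) + 1*(exp(-I*pi/4))*conj(exp(-3*I*pi/4))]
      = (1/8)[(1) + (-I) + (-1) + (I) + (1) + (-I) + (-1) + (I)] = 0/8 = 0
  <chi_1*chi_0, chi_4> = (1/8)[1*(1)*conj(1) + 1*(exp(I*pi/4))*conj(-1) + 1*(I)*conj(1) + 1*(exp(3*I*pi/4))*conj(-1) + 1*(-1)*conj(1) + 1*(exp(-3*I*pi/4))*conj(-1) + 1*(-I)*conj(1) + 1*(exp(-I*pi/4))*conj(-1)]
      = (1/8)[(1) + (-exp(I*pi/4)) + (I) + (-exp(3*I*pi/4)) + (-1) + (-exp(-3*I*pi/4)) + (-I) + (-exp(-I*pi/4))] = 0/8 = 0
  <chi_1*chi_0, chi_5> = (1/8)[1*(1)*conj(1) + 1*(exp(I*pi/4))*conj(exp(-3*I*pi/4)) + 1*(I)*conj(I) + 1*(exp(3*I*pi/4))*conj(exp(-I*pi/4)) + 1*(-1)*conj(-1) + 1*(exp(-3*I*pi/4))*conj(exp(I*pi/4)) + 1*(-I)*conj(-I) + 1*(exp(-I*pi/4))*conj(exp(3*I*pi/4))]
      = (1/8)[(1) + (-1) + (1) + (-1) + (1) + (-1) + (1) + (-1)] = 0/8 = 0
  <chi_1*chi_0, chi_6> = (1/8)[1*(1)*conj(1) + 1*(exp(I*pi/4))*conj(-I) + 1*(I)*conj(-1) + 1*(exp(3*I*pi/4))*conj(I) + 1*(-1)*conj(1) + 1*(exp(-3*I*pi/4))*conj(-I) + 1*(-I)*conj(-1) + 1*(exp(-I*pi/4))*conj(I)]
      = (1/8)[(1) + (exp(3*I*pi/4)) + (-I) + (-exp(-3*I*pi/4)) + (-1) + (exp(-I*pi/4)) + (I) + (-exp(I*pi/4))] = 0/8 = 0
  <chi_1*chi_0, chi_7> = (1/8)[1*(1)*conj(1) + 1*(exp(I*pi/4))*conj(exp(-I*pi/4)) + 1*(I)*conj(-I) + 1*(exp(3*I*pi/4))*conj(exp(-3*I*pi/4)) + 1*(-1)*conj(-1) + 1*(exp(-3*I*pi/4))*conj(exp(3*I*pi/4)) + 1*(-I)*conj(I) + 1*(exp(-I*pi/4))*conj(exp(I*pi/4))]
      = (1/8)[(1) + (I) + (-1) + (-I) + (1) + (I) + (-1) + (-I)] = 0/8 = 0
(Exp terms are combined using exp(i*s)*conj(exp(i*t)) = exp(i*(s-t)), and sums of them are collapsed using the identity that for every m > 1 the m distinct m-th roots of unity sum to 0, e.g. 1 + exp(2*I*pi/3) + exp(-2*I*pi/3) = 0.)
Hence the multiplicities are chi_1: 1. Dimension check: dim(chi_1)*dim(chi_0) = 1*1 = 1 and sum (mult * dim) = 1*1 = 1.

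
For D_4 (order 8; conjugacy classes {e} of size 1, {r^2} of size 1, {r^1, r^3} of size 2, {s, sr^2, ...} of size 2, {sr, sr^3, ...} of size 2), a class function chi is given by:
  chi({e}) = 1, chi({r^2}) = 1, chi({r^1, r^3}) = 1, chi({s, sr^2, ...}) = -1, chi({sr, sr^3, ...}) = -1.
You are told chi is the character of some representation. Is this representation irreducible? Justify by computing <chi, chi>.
Irreducible: <chi, chi> = 1.

Explanation: <chi, chi> = (1/|G|) sum_C |C| * |chi(C)|^2 = (1/8)[1*|1|^2 + 1*|1|^2 + 2*|1|^2 + 2*|-1|^2 + 2*|-1|^2]
  = (1/8)[(1) + (1) + (2) + (2) + (2)] = 8/8 = 1.
A character is irreducible iff <chi, chi> = 1, so this representation is irreducible.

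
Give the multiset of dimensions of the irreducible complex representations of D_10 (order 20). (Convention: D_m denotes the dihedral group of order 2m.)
Dimensions: 1, 1, 1, 1, 2, 2, 2, 2

Argument: There are 8 irreducibles (= number of conjugacy classes). Their dimensions d_i satisfy sum d_i^2 = |G| = 20: 1 + 1 + 1 + 1 + 4 + 4 + 4 + 4 = 20.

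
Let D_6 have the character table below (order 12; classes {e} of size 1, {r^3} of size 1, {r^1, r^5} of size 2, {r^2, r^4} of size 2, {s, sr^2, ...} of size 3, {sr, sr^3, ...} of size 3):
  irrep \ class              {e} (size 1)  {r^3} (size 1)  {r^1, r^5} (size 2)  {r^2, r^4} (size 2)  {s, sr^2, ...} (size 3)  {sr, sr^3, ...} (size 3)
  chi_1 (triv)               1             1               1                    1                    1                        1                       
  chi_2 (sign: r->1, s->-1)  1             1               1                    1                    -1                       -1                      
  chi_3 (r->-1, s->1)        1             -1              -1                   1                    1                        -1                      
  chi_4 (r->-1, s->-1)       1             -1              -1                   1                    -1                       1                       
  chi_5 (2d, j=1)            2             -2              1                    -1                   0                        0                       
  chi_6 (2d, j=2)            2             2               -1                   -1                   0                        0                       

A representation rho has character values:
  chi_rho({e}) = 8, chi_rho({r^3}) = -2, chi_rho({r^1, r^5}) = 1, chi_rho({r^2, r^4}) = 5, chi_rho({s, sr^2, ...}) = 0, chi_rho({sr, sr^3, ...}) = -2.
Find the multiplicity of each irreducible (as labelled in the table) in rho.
Multiplicities: chi_1: 1, chi_2: 2, chi_3: 2, chi_4: 1, chi_5: 1, chi_6: 0.

Solution. Use <chi_rho, chi> = (1/|G|) sum_C |C| * chi_rho(C) * conj(chi(C)) with |G| = 12 for each irreducible chi in the table:
  <chi_rho, chi_1> = (1/12)[1*(8)*conj(1) + 1*(-2)*conj(1) + 2*(1)*conj(1) + 2*(5)*conj(1) + 3*(0)*conj(1) + 3*(-2)*conj(1)]
      = (1/12)[(8) + (-2) + (2) + (10) + (0) + (-6)] = 12/12 = 1
  <chi_rho, chi_2> = (1/12)[1*(8)*conj(1) + 1*(-2)*conj(1) + 2*(1)*conj(1) + 2*(5)*conj(1) + 3*(0)*conj(-1) + 3*(-2)*conj(-1)]
      = (1/12)[(8) + (-2) + (2) + (10) + (0) + (6)] = 24/12 = 2
  <chi_rho, chi_3> = (1/12)[1*(8)*conj(1) + 1*(-2)*conj(-1) + 2*(1)*conj(-1) + 2*(5)*conj(1) + 3*(0)*conj(1) + 3*(-2)*conj(-1)]
      = (1/12)[(8) + (2) + (-2) + (10) + (0) + (6)] = 24/12 = 2
  <chi_rho, chi_4> = (1/12)[1*(8)*conj(1) + 1*(-2)*conj(-1) + 2*(1)*conj(-1) + 2*(5)*conj(1) + 3*(0)*conj(-1) + 3*(-2)*conj(1)]
      = (1/12)[(8) + (2) + (-2) + (10) + (0) + (-6)] = 12/12 = 1
  <chi_rho, chi_5> = (1/12)[1*(8)*conj(2) + 1*(-2)*conj(-2) + 2*(1)*conj(1) + 2*(5)*conj(-1) + 3*(0)*conj(0) + 3*(-2)*conj(0)]
      = (1/12)[(16) + (4) + (2) + (-10) + (0) + (0)] = 12/12 = 1
  <chi_rho, chi_6> = (1/12)[1*(8)*conj(2) + 1*(-2)*conj(2) + 2*(1)*conj(-1) + 2*(5)*conj(-1) + 3*(0)*conj(0) + 3*(-2)*conj(0)]
      = (1/12)[(16) + (-4) + (-2) + (-10) + (0) + (0)] = 0/12 = 0
Dimension check: dim(rho) = sum (mult * dim) = 1*1 + 2*1 + 2*1 + 1*1 + 1*2 + 0*2 = 8 = chi_rho(e) = 8.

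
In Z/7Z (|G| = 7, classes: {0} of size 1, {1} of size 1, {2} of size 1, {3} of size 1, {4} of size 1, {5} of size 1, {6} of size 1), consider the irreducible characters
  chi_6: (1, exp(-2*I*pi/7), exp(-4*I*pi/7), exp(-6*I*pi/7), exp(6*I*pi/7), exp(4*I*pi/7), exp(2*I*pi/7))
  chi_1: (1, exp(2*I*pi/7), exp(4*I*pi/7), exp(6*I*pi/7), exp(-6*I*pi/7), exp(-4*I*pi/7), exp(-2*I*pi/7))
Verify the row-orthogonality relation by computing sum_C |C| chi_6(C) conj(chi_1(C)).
Sum = 0; so <chi_6, chi_1> = 0 (distinct irreducibles are orthogonal).

Proof sketch: Compute term by term over conjugacy classes (|C| * chi_6(C) * conj(chi_1(C))):
  1*(1)*conj(1) + 1*(exp(-2*I*pi/7))*conj(exp(2*I*pi/7)) + 1*(exp(-4*I*pi/7))*conj(exp(4*I*pi/7)) + 1*(exp(-6*I*pi/7))*conj(exp(6*I*pi/7)) + 1*(exp(6*I*pi/7))*conj(exp(-6*I*pi/7)) + 1*(exp(4*I*pi/7))*conj(exp(-4*I*pi/7)) + 1*(exp(2*I*pi/7))*conj(exp(-2*I*pi/7))
  = (1) + (exp(-4*I*pi/7)) + (exp(6*I*pi/7)) + (exp(2*I*pi/7)) + (exp(-2*I*pi/7)) + (exp(-6*I*pi/7)) + (exp(4*I*pi/7))
  = 0.
(Exp terms are combined using exp(i*s)*conj(exp(i*t)) = exp(i*(s-t)), and sums of them are collapsed using the identity that for every m > 1 the m distinct m-th roots of unity sum to 0, e.g. 1 + exp(2*I*pi/3) + exp(-2*I*pi/3) = 0.)
Dividing by |G| = 7 gives 0/7 = 0, matching the row-orthogonality relation <chi_6, chi_1> = [chi_6 = chi_1].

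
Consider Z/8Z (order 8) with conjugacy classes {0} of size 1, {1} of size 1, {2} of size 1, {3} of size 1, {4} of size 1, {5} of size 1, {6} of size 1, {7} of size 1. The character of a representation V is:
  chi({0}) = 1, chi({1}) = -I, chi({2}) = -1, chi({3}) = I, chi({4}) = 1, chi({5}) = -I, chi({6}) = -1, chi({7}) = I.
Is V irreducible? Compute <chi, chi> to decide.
Irreducible: <chi, chi> = 1.

Justification: <chi, chi> = (1/|G|) sum_C |C| * |chi(C)|^2 = (1/8)[1*|1|^2 + 1*|-I|^2 + 1*|-1|^2 + 1*|I|^2 + 1*|1|^2 + 1*|-I|^2 + 1*|-1|^2 + 1*|I|^2]
  = (1/8)[(1) + (1) + (1) + (1) + (1) + (1) + (1) + (1)] = 8/8 = 1.
(Exp terms are combined using exp(i*s)*conj(exp(i*t)) = exp(i*(s-t)), and sums of them are collapsed using the identity that for every m > 1 the m distinct m-th roots of unity sum to 0, e.g. 1 + exp(2*I*pi/3) + exp(-2*I*pi/3) = 0.)
A character is irreducible iff <chi, chi> = 1, so this representation is irreducible.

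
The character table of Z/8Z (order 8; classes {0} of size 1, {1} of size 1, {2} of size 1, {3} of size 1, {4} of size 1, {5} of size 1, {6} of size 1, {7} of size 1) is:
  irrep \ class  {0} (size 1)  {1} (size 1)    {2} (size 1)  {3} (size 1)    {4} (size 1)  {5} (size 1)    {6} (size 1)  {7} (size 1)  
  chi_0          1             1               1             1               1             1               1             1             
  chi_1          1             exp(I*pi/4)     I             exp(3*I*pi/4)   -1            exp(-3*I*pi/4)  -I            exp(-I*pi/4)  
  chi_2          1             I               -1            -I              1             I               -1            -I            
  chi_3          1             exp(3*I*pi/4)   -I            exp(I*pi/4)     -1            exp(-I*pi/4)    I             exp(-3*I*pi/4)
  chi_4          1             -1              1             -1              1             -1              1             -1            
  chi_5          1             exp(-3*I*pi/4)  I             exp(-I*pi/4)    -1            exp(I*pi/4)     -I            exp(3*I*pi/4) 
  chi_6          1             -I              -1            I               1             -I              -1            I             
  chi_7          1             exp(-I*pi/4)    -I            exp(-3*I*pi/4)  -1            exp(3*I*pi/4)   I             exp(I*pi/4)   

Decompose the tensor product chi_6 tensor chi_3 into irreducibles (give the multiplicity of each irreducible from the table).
chi_6 tensor chi_3 = chi_1 (all other irreducibles have multiplicity 0).

Derivation: The character of a tensor product is the pointwise product (chi_6 * chi_3)(C) = chi_6(C) * chi_3(C):
  {0}: (1)*(1), {1}: (-I)*(exp(3*I*pi/4)), {2}: (-1)*(-I), {3}: (I)*(exp(I*pi/4)), {4}: (1)*(-1), {5}: (-I)*(exp(-I*pi/4)), {6}: (-1)*(I), {7}: (I)*(exp(-3*I*pi/4))
so (chi_6 * chi_3) takes values
  {0} -> 1, {1} -> -exp(-3*I*pi/4), {2} -> I, {3} -> exp(3*I*pi/4), {4} -> -1, {5} -> -exp(I*pi/4), {6} -> -I, {7} -> exp(-I*pi/4).
Now take the inner product of this character with each irreducible chi from the table, <chi_6*chi_3, chi> = (1/8) sum_C |C| (chi_6*chi_3)(C) conj(chi(C)):
  <chi_6*chi_3, chi_0> = (1/8)[1*(1)*conj(1) + 1*(-exp(-3*I*pi/4))*conj(1) + 1*(I)*conj(1) + 1*(exp(3*I*pi/4))*conj(1) + 1*(-1)*conj(1) + 1*(-exp(I*pi/4))*conj(1) + 1*(-I)*conj(1) + 1*(exp(-I*pi/4))*conj(1)]
      = (1/8)[(1) + (-exp(-3*I*pi/4)) + (I) + (exp(3*I*pi/4)) + (-1) + (-exp(I*pi/4)) + (-I) + (exp(-I*pi/4))] = 0/8 = 0
  <chi_6*chi_3, chi_1> = (1/8)[1*(1)*conj(1) + 1*(-exp(-3*I*pi/4))*conj(exp(I*pi/4)) + 1*(I)*conj(I) + 1*(exp(3*I*pi/4))*conj(exp(3*I*pi/4)) + 1*(-1)*conj(-1) + 1*(-exp(I*pi/4))*conj(exp(-3*I*pi/4)) + 1*(-I)*conj(-I) + 1*(exp(-I*pi/4))*conj(exp(-I*pi/4))]
      = (1/8)[(1) + (1) + (1) + (1) + (1) + (1) + (1) + (1)] = 8/8 = 1
  <chi_6*chi_3, chi_2> = (1/8)[1*(1)*conj(1) + 1*(-exp(-3*I*pi/4))*conj(I) + 1*(I)*conj(-1) + 1*(exp(3*I*pi/4))*conj(-I) + 1*(-1)*conj(1) + 1*(-exp(I*pi/4))*conj(I) + 1*(-I)*conj(-1) + 1*(exp(-I*pi/4))*conj(-I)]
      = (1/8)[(1) + (exp(-I*pi/4)) + (-I) + (exp(-3*I*pi/4)) + (-1) + (exp(3*I*pi/4)) + (I) + (exp(I*pi/4))] = 0/8 = 0
  <chi_6*chi_3, chi_3> = (1/8)[1*(1)*conj(1) + 1*(-exp(-3*I*pi/4))*conj(exp(3*I*pi/4)) + 1*(I)*conj(-I) + 1*(exp(3*I*pi/4))*conj(exp(I*pi/4)) + 1*(-1)*conj(-1) + 1*(-exp(I*pi/4))*conj(exp(-I*pi/4)) + 1*(-I)*conj(I) + 1*(exp(-I*pi/4))*conj(exp(-3*I*pi/4))]
      = (1/8)[(1) + (-I) + (-1) + (I) + (1) + (-I) + (-1) + (I)] = 0/8 = 0
  <chi_6*chi_3, chi_4> = (1/8)[1*(1)*conj(1) + 1*(-exp(-3*I*pi/4))*conj(-1) + 1*(I)*conj(1) + 1*(exp(3*I*pi/4))*conj(-1) + 1*(-1)*conj(1) + 1*(-exp(I*pi/4))*conj(-1) + 1*(-I)*conj(1) + 1*(exp(-I*pi/4))*conj(-1)]
      = (1/8)[(1) + (exp(-3*I*pi/4)) + (I) + (-exp(3*I*pi/4)) + (-1) + (exp(I*pi/4)) + (-I) + (-exp(-I*pi/4))] = 0/8 = 0
  <chi_6*chi_3, chi_5> = (1/8)[1*(1)*conj(1) + 1*(-exp(-3*I*pi/4))*conj(exp(-3*I*pi/4)) + 1*(I)*conj(I) + 1*(exp(3*I*pi/4))*conj(exp(-I*pi/4)) + 1*(-1)*conj(-1) + 1*(-exp(I*pi/4))*conj(exp(I*pi/4)) + 1*(-I)*conj(-I) + 1*(exp(-I*pi/4))*conj(exp(3*I*pi/4))]
      = (1/8)[(1) + (-1) + (1) + (-1) + (1) + (-1) + (1) + (-1)] = 0/8 = 0
  <chi_6*chi_3, chi_6> = (1/8)[1*(1)*conj(1) + 1*(-exp(-3*I*pi/4))*conj(-I) + 1*(I)*conj(-1) + 1*(exp(3*I*pi/4))*conj(I) + 1*(-1)*conj(1) + 1*(-exp(I*pi/4))*conj(-I) + 1*(-I)*conj(-1) + 1*(exp(-I*pi/4))*conj(I)]
      = (1/8)[(1) + (-exp(-I*pi/4)) + (-I) + (-exp(-3*I*pi/4)) + (-1) + (-exp(3*I*pi/4)) + (I) + (-exp(I*pi/4))] = 0/8 = 0
  <chi_6*chi_3, chi_7> = (1/8)[1*(1)*conj(1) + 1*(-exp(-3*I*pi/4))*conj(exp(-I*pi/4)) + 1*(I)*conj(-I) + 1*(exp(3*I*pi/4))*conj(exp(-3*I*pi/4)) + 1*(-1)*conj(-1) + 1*(-exp(I*pi/4))*conj(exp(3*I*pi/4)) + 1*(-I)*conj(I) + 1*(exp(-I*pi/4))*conj(exp(I*pi/4))]
      = (1/8)[(1) + (I) + (-1) + (-I) + (1) + (I) + (-1) + (-I)] = 0/8 = 0
(Exp terms are combined using exp(i*s)*conj(exp(i*t)) = exp(i*(s-t)), and sums of them are collapsed using the identity that for every m > 1 the m distinct m-th roots of unity sum to 0, e.g. 1 + exp(2*I*pi/3) + exp(-2*I*pi/3) = 0.)
Hence the multiplicities are chi_1: 1. Dimension check: dim(chi_6)*dim(chi_3) = 1*1 = 1 and sum (mult * dim) = 1*1 = 1.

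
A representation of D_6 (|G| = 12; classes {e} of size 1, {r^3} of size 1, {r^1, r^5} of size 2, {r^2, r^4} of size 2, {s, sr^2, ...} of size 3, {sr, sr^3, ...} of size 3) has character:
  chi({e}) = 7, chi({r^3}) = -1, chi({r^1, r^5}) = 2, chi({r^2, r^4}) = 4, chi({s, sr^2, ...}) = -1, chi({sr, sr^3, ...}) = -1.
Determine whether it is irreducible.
Not irreducible (reducible): <chi, chi> = 8 > 1.

Working: <chi, chi> = (1/|G|) sum_C |C| * |chi(C)|^2 = (1/12)[1*|7|^2 + 1*|-1|^2 + 2*|2|^2 + 2*|4|^2 + 3*|-1|^2 + 3*|-1|^2]
  = (1/12)[(49) + (1) + (8) + (32) + (3) + (3)] = 96/12 = 8.
A character is irreducible iff <chi, chi> = 1, so this representation is reducible.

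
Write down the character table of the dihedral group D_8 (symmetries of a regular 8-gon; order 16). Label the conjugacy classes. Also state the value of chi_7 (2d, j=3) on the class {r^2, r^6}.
Conjugacy classes: {e} of size 1, {r^4} of size 1, {r^1, r^7} of size 2, {r^2, r^6} of size 2, {r^3, r^5} of size 2, {s, sr^2, ...} of size 4, {sr, sr^3, ...} of size 4.
Character table:
  irrep \ class              {e} (size 1)  {r^4} (size 1)  {r^1, r^7} (size 2)  {r^2, r^6} (size 2)  {r^3, r^5} (size 2)  {s, sr^2, ...} (size 4)  {sr, sr^3, ...} (size 4)
  chi_1 (triv)               1             1               1                    1                    1                    1                        1                       
  chi_2 (sign: r->1, s->-1)  1             1               1                    1                    1                    -1                       -1                      
  chi_3 (r->-1, s->1)        1             1               -1                   1                    -1                   1                        -1                      
  chi_4 (r->-1, s->-1)       1             1               -1                   1                    -1                   -1                       1                       
  chi_5 (2d, j=1)            2             -2              sqrt(2)              0                    -sqrt(2)             0                        0                       
  chi_6 (2d, j=2)            2             2               0                    -2                   0                    0                        0                       
  chi_7 (2d, j=3)            2             -2              -sqrt(2)             0                    sqrt(2)              0                        0                       

Spot check: chi_7 (2d, j=3) on {r^2, r^6} = 0.

Why: D_8 has order 2*8 = 16 with 7 conjugacy classes, hence 7 irreducibles. Sum of squared dims 1 + 1 + 1 + 1 + 4 + 4 + 4 = 16 = |G|. Linear characters come from the abelianisation; the 2-dimensional irreps have character r^k -> 2*cos(2*pi*j*k/8), reflections -> 0.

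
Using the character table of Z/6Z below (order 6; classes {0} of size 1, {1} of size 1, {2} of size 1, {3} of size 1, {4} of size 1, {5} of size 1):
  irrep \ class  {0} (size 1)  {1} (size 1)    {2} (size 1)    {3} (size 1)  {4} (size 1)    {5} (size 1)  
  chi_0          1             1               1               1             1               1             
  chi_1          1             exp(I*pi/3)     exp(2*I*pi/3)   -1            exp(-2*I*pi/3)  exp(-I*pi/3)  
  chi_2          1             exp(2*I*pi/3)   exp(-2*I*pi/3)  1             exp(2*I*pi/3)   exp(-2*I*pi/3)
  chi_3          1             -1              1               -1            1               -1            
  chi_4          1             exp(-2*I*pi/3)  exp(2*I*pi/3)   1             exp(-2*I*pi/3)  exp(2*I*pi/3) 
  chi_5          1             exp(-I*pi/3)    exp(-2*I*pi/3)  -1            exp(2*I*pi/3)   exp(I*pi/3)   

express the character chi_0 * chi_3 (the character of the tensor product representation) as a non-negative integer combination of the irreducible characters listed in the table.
chi_0 tensor chi_3 = chi_3 (all other irreducibles have multiplicity 0).

Why: The character of a tensor product is the pointwise product (chi_0 * chi_3)(C) = chi_0(C) * chi_3(C):
  {0}: (1)*(1), {1}: (1)*(-1), {2}: (1)*(1), {3}: (1)*(-1), {4}: (1)*(1), {5}: (1)*(-1)
so (chi_0 * chi_3) takes values
  {0} -> 1, {1} -> -1, {2} -> 1, {3} -> -1, {4} -> 1, {5} -> -1.
Now take the inner product of this character with each irreducible chi from the table, <chi_0*chi_3, chi> = (1/6) sum_C |C| (chi_0*chi_3)(C) conj(chi(C)):
  <chi_0*chi_3, chi_0> = (1/6)[1*(1)*conj(1) + 1*(-1)*conj(1) + 1*(1)*conj(1) + 1*(-1)*conj(1) + 1*(1)*conj(1) + 1*(-1)*conj(1)]
      = (1/6)[(1) + (-1) + (1) + (-1) + (1) + (-1)] = 0/6 = 0
  <chi_0*chi_3, chi_1> = (1/6)[1*(1)*conj(1) + 1*(-1)*conj(exp(I*pi/3)) + 1*(1)*conj(exp(2*I*pi/3)) + 1*(-1)*conj(-1) + 1*(1)*conj(exp(-2*I*pi/3)) + 1*(-1)*conj(exp(-I*pi/3))]
      = (1/6)[(1) + (-exp(-I*pi/3)) + (exp(-2*I*pi/3)) + (1) + (exp(2*I*pi/3)) + (-exp(I*pi/3))] = 0/6 = 0
  <chi_0*chi_3, chi_2> = (1/6)[1*(1)*conj(1) + 1*(-1)*conj(exp(2*I*pi/3)) + 1*(1)*conj(exp(-2*I*pi/3)) + 1*(-1)*conj(1) + 1*(1)*conj(exp(2*I*pi/3)) + 1*(-1)*conj(exp(-2*I*pi/3))]
      = (1/6)[(1) + (-exp(-2*I*pi/3)) + (exp(2*I*pi/3)) + (-1) + (exp(-2*I*pi/3)) + (-exp(2*I*pi/3))] = 0/6 = 0
  <chi_0*chi_3, chi_3> = (1/6)[1*(1)*conj(1) + 1*(-1)*conj(-1) + 1*(1)*conj(1) + 1*(-1)*conj(-1) + 1*(1)*conj(1) + 1*(-1)*conj(-1)]
      = (1/6)[(1) + (1) + (1) + (1) + (1) + (1)] = 6/6 = 1
  <chi_0*chi_3, chi_4> = (1/6)[1*(1)*conj(1) + 1*(-1)*conj(exp(-2*I*pi/3)) + 1*(1)*conj(exp(2*I*pi/3)) + 1*(-1)*conj(1) + 1*(1)*conj(exp(-2*I*pi/3)) + 1*(-1)*conj(exp(2*I*pi/3))]
      = (1/6)[(1) + (-exp(2*I*pi/3)) + (exp(-2*I*pi/3)) + (-1) + (exp(2*I*pi/3)) + (-exp(-2*I*pi/3))] = 0/6 = 0
  <chi_0*chi_3, chi_5> = (1/6)[1*(1)*conj(1) + 1*(-1)*conj(exp(-I*pi/3)) + 1*(1)*conj(exp(-2*I*pi/3)) + 1*(-1)*conj(-1) + 1*(1)*conj(exp(2*I*pi/3)) + 1*(-1)*conj(exp(I*pi/3))]
      = (1/6)[(1) + (-exp(I*pi/3)) + (exp(2*I*pi/3)) + (1) + (exp(-2*I*pi/3)) + (-exp(-I*pi/3))] = 0/6 = 0
(Exp terms are combined using exp(i*s)*conj(exp(i*t)) = exp(i*(s-t)), and sums of them are collapsed using the identity that for every m > 1 the m distinct m-th roots of unity sum to 0, e.g. 1 + exp(2*I*pi/3) + exp(-2*I*pi/3) = 0.)
Hence the multiplicities are chi_3: 1. Dimension check: dim(chi_0)*dim(chi_3) = 1*1 = 1 and sum (mult * dim) = 1*1 = 1.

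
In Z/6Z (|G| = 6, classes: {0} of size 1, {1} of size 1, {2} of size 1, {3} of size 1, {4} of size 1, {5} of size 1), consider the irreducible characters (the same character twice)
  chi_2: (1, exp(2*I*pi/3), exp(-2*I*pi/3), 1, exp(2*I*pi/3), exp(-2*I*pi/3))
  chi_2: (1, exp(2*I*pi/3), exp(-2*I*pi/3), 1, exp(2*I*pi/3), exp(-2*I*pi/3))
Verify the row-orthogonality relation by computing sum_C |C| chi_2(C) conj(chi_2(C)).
Sum = 6 = |G| = 6; so <chi_2, chi_2> = 1 (norm-1 confirms irreducibility).

Argument: Compute term by term over conjugacy classes (|C| * chi_2(C) * conj(chi_2(C))):
  1*(1)*conj(1) + 1*(exp(2*I*pi/3))*conj(exp(2*I*pi/3)) + 1*(exp(-2*I*pi/3))*conj(exp(-2*I*pi/3)) + 1*(1)*conj(1) + 1*(exp(2*I*pi/3))*conj(exp(2*I*pi/3)) + 1*(exp(-2*I*pi/3))*conj(exp(-2*I*pi/3))
  = (1) + (1) + (1) + (1) + (1) + (1)
  = 6.
(Exp terms are combined using exp(i*s)*conj(exp(i*t)) = exp(i*(s-t)), and sums of them are collapsed using the identity that for every m > 1 the m distinct m-th roots of unity sum to 0, e.g. 1 + exp(2*I*pi/3) + exp(-2*I*pi/3) = 0.)
Dividing by |G| = 6 gives 6/6 = 1, matching the row-orthogonality relation <chi_2, chi_2> = [chi_2 = chi_2].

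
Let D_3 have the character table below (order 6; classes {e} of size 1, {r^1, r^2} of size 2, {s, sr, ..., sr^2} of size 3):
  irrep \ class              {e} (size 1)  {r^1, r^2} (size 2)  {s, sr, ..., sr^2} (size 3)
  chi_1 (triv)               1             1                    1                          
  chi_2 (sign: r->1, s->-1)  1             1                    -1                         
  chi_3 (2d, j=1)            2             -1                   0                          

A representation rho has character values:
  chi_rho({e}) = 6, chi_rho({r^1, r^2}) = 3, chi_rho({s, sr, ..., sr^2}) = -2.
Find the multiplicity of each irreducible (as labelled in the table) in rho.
Multiplicities: chi_1: 1, chi_2: 3, chi_3: 1.

Derivation: Use <chi_rho, chi> = (1/|G|) sum_C |C| * chi_rho(C) * conj(chi(C)) with |G| = 6 for each irreducible chi in the table:
  <chi_rho, chi_1> = (1/6)[1*(6)*conj(1) + 2*(3)*conj(1) + 3*(-2)*conj(1)]
      = (1/6)[(6) + (6) + (-6)] = 6/6 = 1
  <chi_rho, chi_2> = (1/6)[1*(6)*conj(1) + 2*(3)*conj(1) + 3*(-2)*conj(-1)]
      = (1/6)[(6) + (6) + (6)] = 18/6 = 3
  <chi_rho, chi_3> = (1/6)[1*(6)*conj(2) + 2*(3)*conj(-1) + 3*(-2)*conj(0)]
      = (1/6)[(12) + (-6) + (0)] = 6/6 = 1
Dimension check: dim(rho) = sum (mult * dim) = 1*1 + 3*1 + 1*2 = 6 = chi_rho(e) = 6.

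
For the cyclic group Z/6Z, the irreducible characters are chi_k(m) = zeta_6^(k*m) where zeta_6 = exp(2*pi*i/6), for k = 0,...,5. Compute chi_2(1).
chi_2(1) = zeta_6^2 = exp(2*I*pi/3)

Argument: chi_2(1) = zeta_6^(2*1) = zeta_6^2. Since zeta_6^6 = 1, this equals zeta_6^2 = exp(2*pi*i*2/6) = exp(2*I*pi/3).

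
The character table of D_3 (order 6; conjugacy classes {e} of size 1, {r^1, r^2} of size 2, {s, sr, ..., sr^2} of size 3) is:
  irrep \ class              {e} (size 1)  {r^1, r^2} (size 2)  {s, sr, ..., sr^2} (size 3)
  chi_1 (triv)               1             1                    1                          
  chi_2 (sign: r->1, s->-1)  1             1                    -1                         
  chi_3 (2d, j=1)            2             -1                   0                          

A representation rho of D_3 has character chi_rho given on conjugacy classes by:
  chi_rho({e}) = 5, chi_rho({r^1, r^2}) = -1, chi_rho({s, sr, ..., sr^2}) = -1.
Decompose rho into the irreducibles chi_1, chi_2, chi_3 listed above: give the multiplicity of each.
Multiplicities: chi_1: 0, chi_2: 1, chi_3: 2.

Argument: Use <chi_rho, chi> = (1/|G|) sum_C |C| * chi_rho(C) * conj(chi(C)) with |G| = 6 for each irreducible chi in the table:
  <chi_rho, chi_1> = (1/6)[1*(5)*conj(1) + 2*(-1)*conj(1) + 3*(-1)*conj(1)]
      = (1/6)[(5) + (-2) + (-3)] = 0/6 = 0
  <chi_rho, chi_2> = (1/6)[1*(5)*conj(1) + 2*(-1)*conj(1) + 3*(-1)*conj(-1)]
      = (1/6)[(5) + (-2) + (3)] = 6/6 = 1
  <chi_rho, chi_3> = (1/6)[1*(5)*conj(2) + 2*(-1)*conj(-1) + 3*(-1)*conj(0)]
      = (1/6)[(10) + (2) + (0)] = 12/6 = 2
Dimension check: dim(rho) = sum (mult * dim) = 0*1 + 1*1 + 2*2 = 5 = chi_rho(e) = 5.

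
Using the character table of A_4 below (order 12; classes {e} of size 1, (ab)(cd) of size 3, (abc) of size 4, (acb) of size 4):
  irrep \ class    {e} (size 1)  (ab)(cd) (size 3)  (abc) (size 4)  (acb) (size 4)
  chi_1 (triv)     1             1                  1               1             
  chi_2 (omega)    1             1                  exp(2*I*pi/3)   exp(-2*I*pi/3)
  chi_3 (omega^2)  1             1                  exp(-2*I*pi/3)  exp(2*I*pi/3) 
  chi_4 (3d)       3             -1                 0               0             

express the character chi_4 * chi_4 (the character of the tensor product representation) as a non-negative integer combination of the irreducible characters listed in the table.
chi_4 tensor chi_4 = chi_1 + chi_2 + chi_3 + 2*chi_4 (all other irreducibles have multiplicity 0).

Details: The character of a tensor product is the pointwise product (chi_4 * chi_4)(C) = chi_4(C) * chi_4(C):
  {e}: (3)*(3), (ab)(cd): (-1)*(-1), (abc): (0)*(0), (acb): (0)*(0)
so (chi_4 * chi_4) takes values
  {e} -> 9, (ab)(cd) -> 1, (abc) -> 0, (acb) -> 0.
Now take the inner product of this character with each irreducible chi from the table, <chi_4*chi_4, chi> = (1/12) sum_C |C| (chi_4*chi_4)(C) conj(chi(C)):
  <chi_4*chi_4, chi_1> = (1/12)[1*(9)*conj(1) + 3*(1)*conj(1) + 4*(0)*conj(1) + 4*(0)*conj(1)]
      = (1/12)[(9) + (3) + (0) + (0)] = 12/12 = 1
  <chi_4*chi_4, chi_2> = (1/12)[1*(9)*conj(1) + 3*(1)*conj(1) + 4*(0)*conj(exp(2*I*pi/3)) + 4*(0)*conj(exp(-2*I*pi/3))]
      = (1/12)[(9) + (3) + (0) + (0)] = 12/12 = 1
  <chi_4*chi_4, chi_3> = (1/12)[1*(9)*conj(1) + 3*(1)*conj(1) + 4*(0)*conj(exp(-2*I*pi/3)) + 4*(0)*conj(exp(2*I*pi/3))]
      = (1/12)[(9) + (3) + (0) + (0)] = 12/12 = 1
  <chi_4*chi_4, chi_4> = (1/12)[1*(9)*conj(3) + 3*(1)*conj(-1) + 4*(0)*conj(0) + 4*(0)*conj(0)]
      = (1/12)[(27) + (-3) + (0) + (0)] = 24/12 = 2
(Exp terms are combined using exp(i*s)*conj(exp(i*t)) = exp(i*(s-t)), and sums of them are collapsed using the identity that for every m > 1 the m distinct m-th roots of unity sum to 0, e.g. 1 + exp(2*I*pi/3) + exp(-2*I*pi/3) = 0.)
Hence the multiplicities are chi_1: 1, chi_2: 1, chi_3: 1, chi_4: 2. Dimension check: dim(chi_4)*dim(chi_4) = 3*3 = 9 and sum (mult * dim) = 1*1 + 1*1 + 1*1 + 2*3 = 9.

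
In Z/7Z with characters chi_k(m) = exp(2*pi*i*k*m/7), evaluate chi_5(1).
chi_5(1) = zeta_7^5 = exp(-4*I*pi/7)

chi_5(1) = zeta_7^(5*1) = zeta_7^5. Since zeta_7^7 = 1, this equals zeta_7^5 = exp(2*pi*i*5/7) = exp(-4*I*pi/7).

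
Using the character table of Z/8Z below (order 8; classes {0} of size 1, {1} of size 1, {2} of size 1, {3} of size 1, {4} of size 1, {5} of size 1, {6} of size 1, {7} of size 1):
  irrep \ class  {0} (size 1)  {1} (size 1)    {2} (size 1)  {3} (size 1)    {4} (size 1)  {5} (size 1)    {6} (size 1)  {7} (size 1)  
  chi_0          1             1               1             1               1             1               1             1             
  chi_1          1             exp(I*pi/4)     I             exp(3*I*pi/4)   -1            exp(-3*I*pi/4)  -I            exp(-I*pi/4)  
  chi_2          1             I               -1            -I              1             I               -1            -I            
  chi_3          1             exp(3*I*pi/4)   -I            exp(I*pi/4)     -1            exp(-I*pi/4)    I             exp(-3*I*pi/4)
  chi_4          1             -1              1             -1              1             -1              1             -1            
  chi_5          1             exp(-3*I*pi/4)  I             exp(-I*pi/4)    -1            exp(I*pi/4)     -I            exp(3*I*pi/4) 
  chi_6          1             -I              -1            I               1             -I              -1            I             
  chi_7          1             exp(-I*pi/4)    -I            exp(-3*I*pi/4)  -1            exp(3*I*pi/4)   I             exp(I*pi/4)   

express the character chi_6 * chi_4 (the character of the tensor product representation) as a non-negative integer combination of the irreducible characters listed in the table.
chi_6 tensor chi_4 = chi_2 (all other irreducibles have multiplicity 0).

Solution. The character of a tensor product is the pointwise product (chi_6 * chi_4)(C) = chi_6(C) * chi_4(C):
  {0}: (1)*(1), {1}: (-I)*(-1), {2}: (-1)*(1), {3}: (I)*(-1), {4}: (1)*(1), {5}: (-I)*(-1), {6}: (-1)*(1), {7}: (I)*(-1)
so (chi_6 * chi_4) takes values
  {0} -> 1, {1} -> I, {2} -> -1, {3} -> -I, {4} -> 1, {5} -> I, {6} -> -1, {7} -> -I.
Now take the inner product of this character with each irreducible chi from the table, <chi_6*chi_4, chi> = (1/8) sum_C |C| (chi_6*chi_4)(C) conj(chi(C)):
  <chi_6*chi_4, chi_0> = (1/8)[1*(1)*conj(1) + 1*(I)*conj(1) + 1*(-1)*conj(1) + 1*(-I)*conj(1) + 1*(1)*conj(1) + 1*(I)*conj(1) + 1*(-1)*conj(1) + 1*(-I)*conj(1)]
      = (1/8)[(1) + (I) + (-1) + (-I) + (1) + (I) + (-1) + (-I)] = 0/8 = 0
  <chi_6*chi_4, chi_1> = (1/8)[1*(1)*conj(1) + 1*(I)*conj(exp(I*pi/4)) + 1*(-1)*conj(I) + 1*(-I)*conj(exp(3*I*pi/4)) + 1*(1)*conj(-1) + 1*(I)*conj(exp(-3*I*pi/4)) + 1*(-1)*conj(-I) + 1*(-I)*conj(exp(-I*pi/4))]
      = (1/8)[(1) + (exp(I*pi/4)) + (I) + (-exp(-I*pi/4)) + (-1) + (exp(-3*I*pi/4)) + (-I) + (-exp(3*I*pi/4))] = 0/8 = 0
  <chi_6*chi_4, chi_2> = (1/8)[1*(1)*conj(1) + 1*(I)*conj(I) + 1*(-1)*conj(-1) + 1*(-I)*conj(-I) + 1*(1)*conj(1) + 1*(I)*conj(I) + 1*(-1)*conj(-1) + 1*(-I)*conj(-I)]
      = (1/8)[(1) + (1) + (1) + (1) + (1) + (1) + (1) + (1)] = 8/8 = 1
  <chi_6*chi_4, chi_3> = (1/8)[1*(1)*conj(1) + 1*(I)*conj(exp(3*I*pi/4)) + 1*(-1)*conj(-I) + 1*(-I)*conj(exp(I*pi/4)) + 1*(1)*conj(-1) + 1*(I)*conj(exp(-I*pi/4)) + 1*(-1)*conj(I) + 1*(-I)*conj(exp(-3*I*pi/4))]
      = (1/8)[(1) + (exp(-I*pi/4)) + (-I) + (-exp(I*pi/4)) + (-1) + (exp(3*I*pi/4)) + (I) + (-exp(-3*I*pi/4))] = 0/8 = 0
  <chi_6*chi_4, chi_4> = (1/8)[1*(1)*conj(1) + 1*(I)*conj(-1) + 1*(-1)*conj(1) + 1*(-I)*conj(-1) + 1*(1)*conj(1) + 1*(I)*conj(-1) + 1*(-1)*conj(1) + 1*(-I)*conj(-1)]
      = (1/8)[(1) + (-I) + (-1) + (I) + (1) + (-I) + (-1) + (I)] = 0/8 = 0
  <chi_6*chi_4, chi_5> = (1/8)[1*(1)*conj(1) + 1*(I)*conj(exp(-3*I*pi/4)) + 1*(-1)*conj(I) + 1*(-I)*conj(exp(-I*pi/4)) + 1*(1)*conj(-1) + 1*(I)*conj(exp(I*pi/4)) + 1*(-1)*conj(-I) + 1*(-I)*conj(exp(3*I*pi/4))]
      = (1/8)[(1) + (exp(-3*I*pi/4)) + (I) + (-exp(3*I*pi/4)) + (-1) + (exp(I*pi/4)) + (-I) + (-exp(-I*pi/4))] = 0/8 = 0
  <chi_6*chi_4, chi_6> = (1/8)[1*(1)*conj(1) + 1*(I)*conj(-I) + 1*(-1)*conj(-1) + 1*(-I)*conj(I) + 1*(1)*conj(1) + 1*(I)*conj(-I) + 1*(-1)*conj(-1) + 1*(-I)*conj(I)]
      = (1/8)[(1) + (-1) + (1) + (-1) + (1) + (-1) + (1) + (-1)] = 0/8 = 0
  <chi_6*chi_4, chi_7> = (1/8)[1*(1)*conj(1) + 1*(I)*conj(exp(-I*pi/4)) + 1*(-1)*conj(-I) + 1*(-I)*conj(exp(-3*I*pi/4)) + 1*(1)*conj(-1) + 1*(I)*conj(exp(3*I*pi/4)) + 1*(-1)*conj(I) + 1*(-I)*conj(exp(I*pi/4))]
      = (1/8)[(1) + (exp(3*I*pi/4)) + (-I) + (-exp(-3*I*pi/4)) + (-1) + (exp(-I*pi/4)) + (I) + (-exp(I*pi/4))] = 0/8 = 0
(Exp terms are combined using exp(i*s)*conj(exp(i*t)) = exp(i*(s-t)), and sums of them are collapsed using the identity that for every m > 1 the m distinct m-th roots of unity sum to 0, e.g. 1 + exp(2*I*pi/3) + exp(-2*I*pi/3) = 0.)
Hence the multiplicities are chi_2: 1. Dimension check: dim(chi_6)*dim(chi_4) = 1*1 = 1 and sum (mult * dim) = 1*1 = 1.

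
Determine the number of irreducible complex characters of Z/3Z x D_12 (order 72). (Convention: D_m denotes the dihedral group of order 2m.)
27

The number of irreducible complex representations of a finite group equals its number of conjugacy classes. For a direct product, #classes(G x H) = #classes(G) * #classes(H). Z/3Z has 3 classes (abelian), D_12 has 9 classes, so 3 * 9 = 27, so Z/3Z x D_12 (order 72) has exactly 27 irreducible complex representations.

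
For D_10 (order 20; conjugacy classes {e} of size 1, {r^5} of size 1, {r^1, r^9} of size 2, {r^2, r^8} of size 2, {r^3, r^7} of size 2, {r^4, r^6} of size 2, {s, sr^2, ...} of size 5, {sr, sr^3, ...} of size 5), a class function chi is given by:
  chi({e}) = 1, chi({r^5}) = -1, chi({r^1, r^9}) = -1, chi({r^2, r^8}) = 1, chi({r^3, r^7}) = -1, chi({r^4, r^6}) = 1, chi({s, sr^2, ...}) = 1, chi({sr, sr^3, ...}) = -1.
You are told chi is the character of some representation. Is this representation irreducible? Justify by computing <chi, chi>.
Irreducible: <chi, chi> = 1.

Solution. <chi, chi> = (1/|G|) sum_C |C| * |chi(C)|^2 = (1/20)[1*|1|^2 + 1*|-1|^2 + 2*|-1|^2 + 2*|1|^2 + 2*|-1|^2 + 2*|1|^2 + 5*|1|^2 + 5*|-1|^2]
  = (1/20)[(1) + (1) + (2) + (2) + (2) + (2) + (5) + (5)] = 20/20 = 1.
A character is irreducible iff <chi, chi> = 1, so this representation is irreducible.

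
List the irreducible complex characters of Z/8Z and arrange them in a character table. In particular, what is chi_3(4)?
Character table of Z/8Z (irreps indexed chi_0,...,chi_7 with chi_k(m) = zeta_8^(k*m), zeta_8 = exp(2*pi*i/8)):
  irrep \ class  {0} (size 1)  {1} (size 1)    {2} (size 1)  {3} (size 1)    {4} (size 1)  {5} (size 1)    {6} (size 1)  {7} (size 1)  
  chi_0          1             1               1             1               1             1               1             1             
  chi_1          1             exp(I*pi/4)     I             exp(3*I*pi/4)   -1            exp(-3*I*pi/4)  -I            exp(-I*pi/4)  
  chi_2          1             I               -1            -I              1             I               -1            -I            
  chi_3          1             exp(3*I*pi/4)   -I            exp(I*pi/4)     -1            exp(-I*pi/4)    I             exp(-3*I*pi/4)
  chi_4          1             -1              1             -1              1             -1              1             -1            
  chi_5          1             exp(-3*I*pi/4)  I             exp(-I*pi/4)    -1            exp(I*pi/4)     -I            exp(3*I*pi/4) 
  chi_6          1             -I              -1            I               1             -I              -1            I             
  chi_7          1             exp(-I*pi/4)    -I            exp(-3*I*pi/4)  -1            exp(3*I*pi/4)   I             exp(I*pi/4)   

Spot check: chi_3(4) = zeta_8^(3*4) = zeta_8^12 = -1.

Justification: Z/8Z is abelian, so all 8 irreducible complex representations are 1-dimensional. They are given by chi_k(m) = zeta_8^(k*m) for k = 0,...,7. Row orthogonality: sum_m chi_k(m) conj(chi_l(m)) = 8 * [k = l].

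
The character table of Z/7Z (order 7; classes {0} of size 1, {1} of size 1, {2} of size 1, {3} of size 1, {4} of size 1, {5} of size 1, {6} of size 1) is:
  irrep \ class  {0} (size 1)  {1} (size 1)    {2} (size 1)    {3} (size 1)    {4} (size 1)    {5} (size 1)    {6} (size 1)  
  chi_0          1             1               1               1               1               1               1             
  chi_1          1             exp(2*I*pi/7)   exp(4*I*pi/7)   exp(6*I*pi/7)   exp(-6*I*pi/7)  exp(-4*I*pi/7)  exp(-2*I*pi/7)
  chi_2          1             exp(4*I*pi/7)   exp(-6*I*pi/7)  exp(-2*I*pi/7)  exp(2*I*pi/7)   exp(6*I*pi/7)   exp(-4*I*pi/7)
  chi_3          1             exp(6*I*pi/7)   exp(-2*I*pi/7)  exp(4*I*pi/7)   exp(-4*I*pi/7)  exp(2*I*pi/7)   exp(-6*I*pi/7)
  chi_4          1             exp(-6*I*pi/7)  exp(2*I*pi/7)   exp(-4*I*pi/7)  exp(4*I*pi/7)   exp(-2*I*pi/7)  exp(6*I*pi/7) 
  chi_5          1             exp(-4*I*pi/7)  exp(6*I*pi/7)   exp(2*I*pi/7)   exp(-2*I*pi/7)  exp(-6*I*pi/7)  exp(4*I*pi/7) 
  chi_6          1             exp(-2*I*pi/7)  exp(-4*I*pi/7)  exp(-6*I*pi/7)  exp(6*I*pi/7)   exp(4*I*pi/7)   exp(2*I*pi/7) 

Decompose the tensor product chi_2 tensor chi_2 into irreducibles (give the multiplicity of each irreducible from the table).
chi_2 tensor chi_2 = chi_4 (all other irreducibles have multiplicity 0).

The character of a tensor product is the pointwise product (chi_2 * chi_2)(C) = chi_2(C) * chi_2(C):
  {0}: (1)*(1), {1}: (exp(4*I*pi/7))*(exp(4*I*pi/7)), {2}: (exp(-6*I*pi/7))*(exp(-6*I*pi/7)), {3}: (exp(-2*I*pi/7))*(exp(-2*I*pi/7)), {4}: (exp(2*I*pi/7))*(exp(2*I*pi/7)), {5}: (exp(6*I*pi/7))*(exp(6*I*pi/7)), {6}: (exp(-4*I*pi/7))*(exp(-4*I*pi/7))
so (chi_2 * chi_2) takes values
  {0} -> 1, {1} -> exp(-6*I*pi/7), {2} -> exp(2*I*pi/7), {3} -> exp(-4*I*pi/7), {4} -> exp(4*I*pi/7), {5} -> exp(-2*I*pi/7), {6} -> exp(6*I*pi/7).
Now take the inner product of this character with each irreducible chi from the table, <chi_2*chi_2, chi> = (1/7) sum_C |C| (chi_2*chi_2)(C) conj(chi(C)):
  <chi_2*chi_2, chi_0> = (1/7)[1*(1)*conj(1) + 1*(exp(-6*I*pi/7))*conj(1) + 1*(exp(2*I*pi/7))*conj(1) + 1*(exp(-4*I*pi/7))*conj(1) + 1*(exp(4*I*pi/7))*conj(1) + 1*(exp(-2*I*pi/7))*conj(1) + 1*(exp(6*I*pi/7))*conj(1)]
      = (1/7)[(1) + (exp(-6*I*pi/7)) + (exp(2*I*pi/7)) + (exp(-4*I*pi/7)) + (exp(4*I*pi/7)) + (exp(-2*I*pi/7)) + (exp(6*I*pi/7))] = 0/7 = 0
  <chi_2*chi_2, chi_1> = (1/7)[1*(1)*conj(1) + 1*(exp(-6*I*pi/7))*conj(exp(2*I*pi/7)) + 1*(exp(2*I*pi/7))*conj(exp(4*I*pi/7)) + 1*(exp(-4*I*pi/7))*conj(exp(6*I*pi/7)) + 1*(exp(4*I*pi/7))*conj(exp(-6*I*pi/7)) + 1*(exp(-2*I*pi/7))*conj(exp(-4*I*pi/7)) + 1*(exp(6*I*pi/7))*conj(exp(-2*I*pi/7))]
      = (1/7)[(1) + (exp(6*I*pi/7)) + (exp(-2*I*pi/7)) + (exp(4*I*pi/7)) + (exp(-4*I*pi/7)) + (exp(2*I*pi/7)) + (exp(-6*I*pi/7))] = 0/7 = 0
  <chi_2*chi_2, chi_2> = (1/7)[1*(1)*conj(1) + 1*(exp(-6*I*pi/7))*conj(exp(4*I*pi/7)) + 1*(exp(2*I*pi/7))*conj(exp(-6*I*pi/7)) + 1*(exp(-4*I*pi/7))*conj(exp(-2*I*pi/7)) + 1*(exp(4*I*pi/7))*conj(exp(2*I*pi/7)) + 1*(exp(-2*I*pi/7))*conj(exp(6*I*pi/7)) + 1*(exp(6*I*pi/7))*conj(exp(-4*I*pi/7))]
      = (1/7)[(1) + (exp(4*I*pi/7)) + (exp(-6*I*pi/7)) + (exp(-2*I*pi/7)) + (exp(2*I*pi/7)) + (exp(6*I*pi/7)) + (exp(-4*I*pi/7))] = 0/7 = 0
  <chi_2*chi_2, chi_3> = (1/7)[1*(1)*conj(1) + 1*(exp(-6*I*pi/7))*conj(exp(6*I*pi/7)) + 1*(exp(2*I*pi/7))*conj(exp(-2*I*pi/7)) + 1*(exp(-4*I*pi/7))*conj(exp(4*I*pi/7)) + 1*(exp(4*I*pi/7))*conj(exp(-4*I*pi/7)) + 1*(exp(-2*I*pi/7))*conj(exp(2*I*pi/7)) + 1*(exp(6*I*pi/7))*conj(exp(-6*I*pi/7))]
      = (1/7)[(1) + (exp(2*I*pi/7)) + (exp(4*I*pi/7)) + (exp(6*I*pi/7)) + (exp(-6*I*pi/7)) + (exp(-4*I*pi/7)) + (exp(-2*I*pi/7))] = 0/7 = 0
  <chi_2*chi_2, chi_4> = (1/7)[1*(1)*conj(1) + 1*(exp(-6*I*pi/7))*conj(exp(-6*I*pi/7)) + 1*(exp(2*I*pi/7))*conj(exp(2*I*pi/7)) + 1*(exp(-4*I*pi/7))*conj(exp(-4*I*pi/7)) + 1*(exp(4*I*pi/7))*conj(exp(4*I*pi/7)) + 1*(exp(-2*I*pi/7))*conj(exp(-2*I*pi/7)) + 1*(exp(6*I*pi/7))*conj(exp(6*I*pi/7))]
      = (1/7)[(1) + (1) + (1) + (1) + (1) + (1) + (1)] = 7/7 = 1
  <chi_2*chi_2, chi_5> = (1/7)[1*(1)*conj(1) + 1*(exp(-6*I*pi/7))*conj(exp(-4*I*pi/7)) + 1*(exp(2*I*pi/7))*conj(exp(6*I*pi/7)) + 1*(exp(-4*I*pi/7))*conj(exp(2*I*pi/7)) + 1*(exp(4*I*pi/7))*conj(exp(-2*I*pi/7)) + 1*(exp(-2*I*pi/7))*conj(exp(-6*I*pi/7)) + 1*(exp(6*I*pi/7))*conj(exp(4*I*pi/7))]
      = (1/7)[(1) + (exp(-2*I*pi/7)) + (exp(-4*I*pi/7)) + (exp(-6*I*pi/7)) + (exp(6*I*pi/7)) + (exp(4*I*pi/7)) + (exp(2*I*pi/7))] = 0/7 = 0
  <chi_2*chi_2, chi_6> = (1/7)[1*(1)*conj(1) + 1*(exp(-6*I*pi/7))*conj(exp(-2*I*pi/7)) + 1*(exp(2*I*pi/7))*conj(exp(-4*I*pi/7)) + 1*(exp(-4*I*pi/7))*conj(exp(-6*I*pi/7)) + 1*(exp(4*I*pi/7))*conj(exp(6*I*pi/7)) + 1*(exp(-2*I*pi/7))*conj(exp(4*I*pi/7)) + 1*(exp(6*I*pi/7))*conj(exp(2*I*pi/7))]
      = (1/7)[(1) + (exp(-4*I*pi/7)) + (exp(6*I*pi/7)) + (exp(2*I*pi/7)) + (exp(-2*I*pi/7)) + (exp(-6*I*pi/7)) + (exp(4*I*pi/7))] = 0/7 = 0
(Exp terms are combined using exp(i*s)*conj(exp(i*t)) = exp(i*(s-t)), and sums of them are collapsed using the identity that for every m > 1 the m distinct m-th roots of unity sum to 0, e.g. 1 + exp(2*I*pi/3) + exp(-2*I*pi/3) = 0.)
Hence the multiplicities are chi_4: 1. Dimension check: dim(chi_2)*dim(chi_2) = 1*1 = 1 and sum (mult * dim) = 1*1 = 1.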